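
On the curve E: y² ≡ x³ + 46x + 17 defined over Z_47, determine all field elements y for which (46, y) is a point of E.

8, 39

x³ + 46x + 17 = 99469 ≡ 17 (mod 47).
Square roots of 17 mod 47: 8 and 39 (since 8² = 64 ≡ 17).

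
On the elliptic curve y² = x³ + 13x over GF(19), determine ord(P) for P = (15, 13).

2P: tangent at (15, 13): λ = (3·15² + 13)/(2·13) ≡ 4/7. 7⁻¹ ≡ 11 (mod 19) since 7·11 = 77 ≡ 1, so λ ≡ 4·11 ≡ 6.
  x = λ² - 15 - 15 = 36 - 30 ≡ 6; y = λ·(15 - 6) - 13 ≡ 3. → (6, 3)
3P: (6, 3) + (15, 13). λ = (13 - 3)/(15 - 6) ≡ 10/9 mod 19. 9⁻¹ ≡ 17 (mod 19), so λ ≡ 18.
  x = λ² - 6 - 15 = 324 - 21 ≡ 18; y = λ·(6 - 18) - 3 ≡ 9. → (18, 9)
4P: (18, 9) + (15, 13). λ = (13 - 9)/(15 - 18) ≡ 4/16 mod 19. 16⁻¹ ≡ 6 (mod 19) since 16·6 = 96 ≡ 1, so λ ≡ 5.
  x = λ² - 18 - 15 = 25 - 33 ≡ 11; y = λ·(18 - 11) - 9 ≡ 7. → (11, 7)
5P: (11, 7) + (15, 13). λ = (13 - 7)/(15 - 11) ≡ 6/4 mod 19. 4⁻¹ ≡ 5 (mod 19), so λ ≡ 11.
  x = λ² - 11 - 15 = 121 - 26 ≡ 0; y = λ·(11 - 0) - 7 ≡ 0. → (0, 0)
6P: (0, 0) + (15, 13). λ = (13 - 0)/(15 - 0) ≡ 13/15 mod 19. 15⁻¹ ≡ 14 (mod 19), so λ ≡ 11.
  x = λ² - 0 - 15 = 121 - 15 ≡ 11; y = λ·(0 - 11) - 0 ≡ 12. → (11, 12)
7P: (11, 12) + (15, 13). λ = (13 - 12)/(15 - 11) ≡ 1/4 mod 19. 4⁻¹ ≡ 5 (mod 19), so λ ≡ 5.
  x = λ² - 11 - 15 = 25 - 26 ≡ 18; y = λ·(11 - 18) - 12 ≡ 10. → (18, 10)
8P: (18, 10) + (15, 13). λ = (13 - 10)/(15 - 18) ≡ 3/16 mod 19. 16⁻¹ ≡ 6 (mod 19) since 16·6 = 96 ≡ 1, so λ ≡ 18.
  x = λ² - 18 - 15 = 324 - 33 ≡ 6; y = λ·(18 - 6) - 10 ≡ 16. → (6, 16)
9P: (6, 16) + (15, 13). λ = (13 - 16)/(15 - 6) ≡ 16/9 mod 19. 9⁻¹ ≡ 17 (mod 19), so λ ≡ 6.
  x = λ² - 6 - 15 = 36 - 21 ≡ 15; y = λ·(6 - 15) - 16 ≡ 6. → (15, 6)
10P: (15, 6) + (15, 13): same x and y₁ ≡ -y₂, so the sum is O.
10P = O, so the order is 10.

10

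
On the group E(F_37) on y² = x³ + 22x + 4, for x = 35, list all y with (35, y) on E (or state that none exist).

x³ + 22x + 4 = 43649 ≡ 26 (mod 37).
Square roots of 26 mod 37: 10 and 27 (since 10² = 100 ≡ 26).

10, 27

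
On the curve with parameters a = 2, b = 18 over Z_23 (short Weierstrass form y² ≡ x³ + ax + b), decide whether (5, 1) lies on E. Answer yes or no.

y² = 1² ≡ 1; x³ + 2x + 18 = 153 ≡ 15 (mod 23). 1 ≠ 15.

no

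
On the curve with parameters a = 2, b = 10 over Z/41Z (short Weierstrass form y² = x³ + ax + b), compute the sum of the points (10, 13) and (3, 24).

(38, 31)

(10, 13) + (3, 24). λ = (24 - 13)/(3 - 10) ≡ 11/34 mod 41. 34⁻¹ ≡ 35 (mod 41) since 34·35 = 1190 ≡ 1, so λ ≡ 16.
  x = λ² - 10 - 3 = 256 - 13 ≡ 38; y = λ·(10 - 38) - 13 ≡ 31. → (38, 31)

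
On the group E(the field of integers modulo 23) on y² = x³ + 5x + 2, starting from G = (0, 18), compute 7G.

(8, 5)

Repeated addition: build up to 7G.
2G: tangent at (0, 18): λ = (3·0² + 5)/(2·18) ≡ 5/13. 13⁻¹ ≡ 16 (mod 23), so λ ≡ 5·16 ≡ 11.
  x = λ² - 0 - 0 = 121 - 0 ≡ 6; y = λ·(0 - 6) - 18 ≡ 8. → (6, 8)
3G: (6, 8) + (0, 18). λ = (18 - 8)/(0 - 6) ≡ 10/17 mod 23. 17⁻¹ ≡ 19 (mod 23) since 17·19 = 323 ≡ 1, so λ ≡ 6.
  x = λ² - 6 - 0 = 36 - 6 ≡ 7; y = λ·(6 - 7) - 8 ≡ 9. → (7, 9)
4G: (7, 9) + (0, 18). λ = (18 - 9)/(0 - 7) ≡ 9/16 mod 23. 16⁻¹ ≡ 13 (mod 23), so λ ≡ 2.
  x = λ² - 7 - 0 = 4 - 7 ≡ 20; y = λ·(7 - 20) - 9 ≡ 11. → (20, 11)
5G: (20, 11) + (0, 18). λ = (18 - 11)/(0 - 20) ≡ 7/3 mod 23. 3⁻¹ ≡ 8 (mod 23), so λ ≡ 10.
  x = λ² - 20 - 0 = 100 - 20 ≡ 11; y = λ·(20 - 11) - 11 ≡ 10. → (11, 10)
6G: (11, 10) + (0, 18). λ = (18 - 10)/(0 - 11) ≡ 8/12 mod 23. 12⁻¹ ≡ 2 (mod 23), so λ ≡ 16.
  x = λ² - 11 - 0 = 256 - 11 ≡ 15; y = λ·(11 - 15) - 10 ≡ 18. → (15, 18)
7G: (15, 18) + (0, 18). λ = (18 - 18)/(0 - 15) ≡ 0/8 mod 23. 8⁻¹ ≡ 3 (mod 23), so λ ≡ 0.
  x = λ² - 15 - 0 = 0 - 15 ≡ 8; y = λ·(15 - 8) - 18 ≡ 5. → (8, 5)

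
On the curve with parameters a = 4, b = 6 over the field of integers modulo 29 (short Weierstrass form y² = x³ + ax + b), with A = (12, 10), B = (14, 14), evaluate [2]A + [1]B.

(14, 15)

First 2A:
Repeated addition: build up to 2A.
2A: tangent at (12, 10): λ = (3·12² + 4)/(2·10) ≡ 1/20. 20⁻¹ ≡ 16 (mod 29), so λ ≡ 1·16 ≡ 16.
  x = λ² - 12 - 12 = 256 - 24 ≡ 0; y = λ·(12 - 0) - 10 ≡ 8. → (0, 8)
2A = (0, 8).
Finally 2A + B:
(0, 8) + (14, 14). λ = (14 - 8)/(14 - 0) ≡ 6/14 mod 29. 14⁻¹ ≡ 27 (mod 29), so λ ≡ 17.
  x = λ² - 0 - 14 = 289 - 14 ≡ 14; y = λ·(0 - 14) - 8 ≡ 15. → (14, 15)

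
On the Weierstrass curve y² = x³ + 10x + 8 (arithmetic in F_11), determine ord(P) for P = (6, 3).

7

2P: tangent at (6, 3): λ = (3·6² + 10)/(2·3) ≡ 8/6. 6⁻¹ ≡ 2 (mod 11), so λ ≡ 8·2 ≡ 5.
  x = λ² - 6 - 6 = 25 - 12 ≡ 2; y = λ·(6 - 2) - 3 ≡ 6. → (2, 6)
3P: (2, 6) + (6, 3). λ = (3 - 6)/(6 - 2) ≡ 8/4 mod 11. 4⁻¹ ≡ 3 (mod 11), so λ ≡ 2.
  x = λ² - 2 - 6 = 4 - 8 ≡ 7; y = λ·(2 - 7) - 6 ≡ 6. → (7, 6)
4P: (7, 6) + (6, 3). λ = (3 - 6)/(6 - 7) ≡ 8/10 mod 11. 10⁻¹ ≡ 10 (mod 11), so λ ≡ 3.
  x = λ² - 7 - 6 = 9 - 13 ≡ 7; y = λ·(7 - 7) - 6 ≡ 5. → (7, 5)
5P: (7, 5) + (6, 3). λ = (3 - 5)/(6 - 7) ≡ 9/10 mod 11. 10⁻¹ ≡ 10 (mod 11), so λ ≡ 2.
  x = λ² - 7 - 6 = 4 - 13 ≡ 2; y = λ·(7 - 2) - 5 ≡ 5. → (2, 5)
6P: (2, 5) + (6, 3). λ = (3 - 5)/(6 - 2) ≡ 9/4 mod 11. 4⁻¹ ≡ 3 (mod 11) since 4·3 = 12 ≡ 1, so λ ≡ 5.
  x = λ² - 2 - 6 = 25 - 8 ≡ 6; y = λ·(2 - 6) - 5 ≡ 8. → (6, 8)
7P: (6, 8) + (6, 3): same x and y₁ ≡ -y₂, so the sum is O.
7P = O, so the order is 7.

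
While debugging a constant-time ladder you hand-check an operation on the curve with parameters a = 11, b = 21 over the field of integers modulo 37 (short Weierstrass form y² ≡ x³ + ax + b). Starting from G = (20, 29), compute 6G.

(6, 28)

Double-and-add on 6 = (110)₂. Start with G = (20, 29) for the leading 1-bit.
double: tangent at (20, 29): λ = (3·20² + 11)/(2·29) ≡ 27/21. 21⁻¹ ≡ 30 (mod 37) since 21·30 = 630 ≡ 1, so λ ≡ 27·30 ≡ 33.
  x = λ² - 20 - 20 = 1089 - 40 ≡ 13; y = λ·(20 - 13) - 29 ≡ 17. → (13, 17)
add G: (13, 17) + (20, 29). λ = (29 - 17)/(20 - 13) ≡ 12/7 mod 37. 7⁻¹ ≡ 16 (mod 37), so λ ≡ 7.
  x = λ² - 13 - 20 = 49 - 33 ≡ 16; y = λ·(13 - 16) - 17 ≡ 36. → (16, 36)
double: tangent at (16, 36): λ = (3·16² + 11)/(2·36) ≡ 2/35. 35⁻¹ ≡ 18 (mod 37), so λ ≡ 2·18 ≡ 36.
  x = λ² - 16 - 16 = 1296 - 32 ≡ 6; y = λ·(16 - 6) - 36 ≡ 28. → (6, 28)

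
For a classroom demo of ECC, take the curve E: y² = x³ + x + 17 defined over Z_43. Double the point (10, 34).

(23, 9)

tangent at (10, 34): λ = (3·10² + 1)/(2·34) ≡ 0/25. 25⁻¹ ≡ 31 (mod 43), so λ ≡ 0·31 ≡ 0.
  x = λ² - 10 - 10 = 0 - 20 ≡ 23; y = λ·(10 - 23) - 34 ≡ 9. → (23, 9)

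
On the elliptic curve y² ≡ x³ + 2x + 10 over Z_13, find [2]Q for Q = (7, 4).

(2, 3)

tangent at (7, 4): λ = (3·7² + 2)/(2·4) ≡ 6/8. 8⁻¹ ≡ 5 (mod 13) since 8·5 = 40 ≡ 1, so λ ≡ 6·5 ≡ 4.
  x = λ² - 7 - 7 = 16 - 14 ≡ 2; y = λ·(7 - 2) - 4 ≡ 3. → (2, 3)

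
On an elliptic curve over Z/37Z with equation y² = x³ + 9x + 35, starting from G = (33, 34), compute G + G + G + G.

(6, 3)

Double-and-add on 4 = (100)₂. Start with G = (33, 34) for the leading 1-bit.
double: tangent at (33, 34): λ = (3·33² + 9)/(2·34) ≡ 20/31. 31⁻¹ ≡ 6 (mod 37), so λ ≡ 20·6 ≡ 9.
  x = λ² - 33 - 33 = 81 - 66 ≡ 15; y = λ·(33 - 15) - 34 ≡ 17. → (15, 17)
double: tangent at (15, 17): λ = (3·15² + 9)/(2·17) ≡ 18/34. 34⁻¹ ≡ 12 (mod 37), so λ ≡ 18·12 ≡ 31.
  x = λ² - 15 - 15 = 961 - 30 ≡ 6; y = λ·(15 - 6) - 17 ≡ 3. → (6, 3)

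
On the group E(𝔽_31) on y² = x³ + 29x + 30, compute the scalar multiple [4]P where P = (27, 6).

Double-and-add on 4 = (100)₂. Start with P = (27, 6) for the leading 1-bit.
double: tangent at (27, 6): λ = (3·27² + 29)/(2·6) ≡ 15/12. 12⁻¹ ≡ 13 (mod 31), so λ ≡ 15·13 ≡ 9.
  x = λ² - 27 - 27 = 81 - 54 ≡ 27; y = λ·(27 - 27) - 6 ≡ 25. → (27, 25)
double: tangent at (27, 25): λ = (3·27² + 29)/(2·25) ≡ 15/19. 19⁻¹ ≡ 18 (mod 31), so λ ≡ 15·18 ≡ 22.
  x = λ² - 27 - 27 = 484 - 54 ≡ 27; y = λ·(27 - 27) - 25 ≡ 6. → (27, 6)

(27, 6)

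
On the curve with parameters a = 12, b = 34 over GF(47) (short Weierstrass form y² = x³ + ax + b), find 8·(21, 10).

Write Q = (21, 10).
Double-and-add on 8 = (1000)₂. Start with Q = (21, 10) for the leading 1-bit.
double: tangent at (21, 10): λ = (3·21² + 12)/(2·10) ≡ 19/20. 20⁻¹ ≡ 40 (mod 47) since 20·40 = 800 ≡ 1, so λ ≡ 19·40 ≡ 8.
  x = λ² - 21 - 21 = 64 - 42 ≡ 22; y = λ·(21 - 22) - 10 ≡ 29. → (22, 29)
double: tangent at (22, 29): λ = (3·22² + 12)/(2·29) ≡ 7/11. 11⁻¹ ≡ 30 (mod 47) since 11·30 = 330 ≡ 1, so λ ≡ 7·30 ≡ 22.
  x = λ² - 22 - 22 = 484 - 44 ≡ 17; y = λ·(22 - 17) - 29 ≡ 34. → (17, 34)
double: tangent at (17, 34): λ = (3·17² + 12)/(2·34) ≡ 33/21. 21⁻¹ ≡ 9 (mod 47), so λ ≡ 33·9 ≡ 15.
  x = λ² - 17 - 17 = 225 - 34 ≡ 3; y = λ·(17 - 3) - 34 ≡ 35. → (3, 35)

(3, 35)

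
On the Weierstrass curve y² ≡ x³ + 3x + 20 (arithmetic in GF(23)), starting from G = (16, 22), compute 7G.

Repeated addition: build up to 7G.
2G: tangent at (16, 22): λ = (3·16² + 3)/(2·22) ≡ 12/21. 21⁻¹ ≡ 11 (mod 23) since 21·11 = 231 ≡ 1, so λ ≡ 12·11 ≡ 17.
  x = λ² - 16 - 16 = 289 - 32 ≡ 4; y = λ·(16 - 4) - 22 ≡ 21. → (4, 21)
3G: (4, 21) + (16, 22). λ = (22 - 21)/(16 - 4) ≡ 1/12 mod 23. 12⁻¹ ≡ 2 (mod 23), so λ ≡ 2.
  x = λ² - 4 - 16 = 4 - 20 ≡ 7; y = λ·(4 - 7) - 21 ≡ 19. → (7, 19)
4G: (7, 19) + (16, 22). λ = (22 - 19)/(16 - 7) ≡ 3/9 mod 23. 9⁻¹ ≡ 18 (mod 23), so λ ≡ 8.
  x = λ² - 7 - 16 = 64 - 23 ≡ 18; y = λ·(7 - 18) - 19 ≡ 8. → (18, 8)
5G: (18, 8) + (16, 22). λ = (22 - 8)/(16 - 18) ≡ 14/21 mod 23. 21⁻¹ ≡ 11 (mod 23) since 21·11 = 231 ≡ 1, so λ ≡ 16.
  x = λ² - 18 - 16 = 256 - 34 ≡ 15; y = λ·(18 - 15) - 8 ≡ 17. → (15, 17)
6G: (15, 17) + (16, 22). λ = (22 - 17)/(16 - 15) ≡ 5/1 mod 23. 1⁻¹ ≡ 1 (mod 23), so λ ≡ 5.
  x = λ² - 15 - 16 = 25 - 31 ≡ 17; y = λ·(15 - 17) - 17 ≡ 19. → (17, 19)
7G: (17, 19) + (16, 22). λ = (22 - 19)/(16 - 17) ≡ 3/22 mod 23. 22⁻¹ ≡ 22 (mod 23), so λ ≡ 20.
  x = λ² - 17 - 16 = 400 - 33 ≡ 22; y = λ·(17 - 22) - 19 ≡ 19. → (22, 19)

(22, 19)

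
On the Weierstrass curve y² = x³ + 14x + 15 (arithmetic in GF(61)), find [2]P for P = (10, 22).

tangent at (10, 22): λ = (3·10² + 14)/(2·22) ≡ 9/44. 44⁻¹ ≡ 43 (mod 61) since 44·43 = 1892 ≡ 1, so λ ≡ 9·43 ≡ 21.
  x = λ² - 10 - 10 = 441 - 20 ≡ 55; y = λ·(10 - 55) - 22 ≡ 9. → (55, 9)

(55, 9)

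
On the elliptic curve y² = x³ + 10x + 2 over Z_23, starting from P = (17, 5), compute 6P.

(9, 19)

Repeated addition: build up to 6P.
2P: tangent at (17, 5): λ = (3·17² + 10)/(2·5) ≡ 3/10. 10⁻¹ ≡ 7 (mod 23) since 10·7 = 70 ≡ 1, so λ ≡ 3·7 ≡ 21.
  x = λ² - 17 - 17 = 441 - 34 ≡ 16; y = λ·(17 - 16) - 5 ≡ 16. → (16, 16)
3P: (16, 16) + (17, 5). λ = (5 - 16)/(17 - 16) ≡ 12/1 mod 23. 1⁻¹ ≡ 1 (mod 23) since 1·1 = 1 ≡ 1, so λ ≡ 12.
  x = λ² - 16 - 17 = 144 - 33 ≡ 19; y = λ·(16 - 19) - 16 ≡ 17. → (19, 17)
4P: (19, 17) + (17, 5). λ = (5 - 17)/(17 - 19) ≡ 11/21 mod 23. 21⁻¹ ≡ 11 (mod 23), so λ ≡ 6.
  x = λ² - 19 - 17 = 36 - 36 ≡ 0; y = λ·(19 - 0) - 17 ≡ 5. → (0, 5)
5P: (0, 5) + (17, 5). λ = (5 - 5)/(17 - 0) ≡ 0/17 mod 23. 17⁻¹ ≡ 19 (mod 23), so λ ≡ 0.
  x = λ² - 0 - 17 = 0 - 17 ≡ 6; y = λ·(0 - 6) - 5 ≡ 18. → (6, 18)
6P: (6, 18) + (17, 5). λ = (5 - 18)/(17 - 6) ≡ 10/11 mod 23. 11⁻¹ ≡ 21 (mod 23), so λ ≡ 3.
  x = λ² - 6 - 17 = 9 - 23 ≡ 9; y = λ·(6 - 9) - 18 ≡ 19. → (9, 19)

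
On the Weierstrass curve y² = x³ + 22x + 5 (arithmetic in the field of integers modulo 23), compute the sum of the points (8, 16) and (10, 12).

(9, 9)

(8, 16) + (10, 12). λ = (12 - 16)/(10 - 8) ≡ 19/2 mod 23. 2⁻¹ ≡ 12 (mod 23) since 2·12 = 24 ≡ 1, so λ ≡ 21.
  x = λ² - 8 - 10 = 441 - 18 ≡ 9; y = λ·(8 - 9) - 16 ≡ 9. → (9, 9)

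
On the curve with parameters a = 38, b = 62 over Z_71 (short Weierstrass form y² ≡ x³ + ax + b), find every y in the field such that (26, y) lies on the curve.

x³ + 38x + 62 = 18626 ≡ 24 (mod 71).
Square roots of 24 mod 71: 33 and 38 (since 33² = 1089 ≡ 24).

33, 38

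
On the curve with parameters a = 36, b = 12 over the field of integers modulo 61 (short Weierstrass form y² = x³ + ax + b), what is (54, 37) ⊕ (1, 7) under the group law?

(1, 54)

(54, 37) + (1, 7). λ = (7 - 37)/(1 - 54) ≡ 31/8 mod 61. 8⁻¹ ≡ 23 (mod 61) since 8·23 = 184 ≡ 1, so λ ≡ 42.
  x = λ² - 54 - 1 = 1764 - 55 ≡ 1; y = λ·(54 - 1) - 37 ≡ 54. → (1, 54)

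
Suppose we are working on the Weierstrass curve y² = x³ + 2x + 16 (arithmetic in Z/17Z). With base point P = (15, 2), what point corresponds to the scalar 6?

Double-and-add on 6 = (110)₂. Start with P = (15, 2) for the leading 1-bit.
double: tangent at (15, 2): λ = (3·15² + 2)/(2·2) ≡ 14/4. 4⁻¹ ≡ 13 (mod 17) since 4·13 = 52 ≡ 1, so λ ≡ 14·13 ≡ 12.
  x = λ² - 15 - 15 = 144 - 30 ≡ 12; y = λ·(15 - 12) - 2 ≡ 0. → (12, 0)
add P: (12, 0) + (15, 2). λ = (2 - 0)/(15 - 12) ≡ 2/3 mod 17. 3⁻¹ ≡ 6 (mod 17), so λ ≡ 12.
  x = λ² - 12 - 15 = 144 - 27 ≡ 15; y = λ·(12 - 15) - 0 ≡ 15. → (15, 15)
double: tangent at (15, 15): λ = (3·15² + 2)/(2·15) ≡ 14/13. 13⁻¹ ≡ 4 (mod 17) since 13·4 = 52 ≡ 1, so λ ≡ 14·4 ≡ 5.
  x = λ² - 15 - 15 = 25 - 30 ≡ 12; y = λ·(15 - 12) - 15 ≡ 0. → (12, 0)

(12, 0)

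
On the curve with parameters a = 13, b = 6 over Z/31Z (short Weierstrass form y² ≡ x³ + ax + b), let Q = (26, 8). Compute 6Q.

Repeated addition: build up to 6Q.
2Q: tangent at (26, 8): λ = (3·26² + 13)/(2·8) ≡ 26/16. 16⁻¹ ≡ 2 (mod 31), so λ ≡ 26·2 ≡ 21.
  x = λ² - 26 - 26 = 441 - 52 ≡ 17; y = λ·(26 - 17) - 8 ≡ 26. → (17, 26)
3Q: (17, 26) + (26, 8). λ = (8 - 26)/(26 - 17) ≡ 13/9 mod 31. 9⁻¹ ≡ 7 (mod 31) since 9·7 = 63 ≡ 1, so λ ≡ 29.
  x = λ² - 17 - 26 = 841 - 43 ≡ 23; y = λ·(17 - 23) - 26 ≡ 17. → (23, 17)
4Q: (23, 17) + (26, 8). λ = (8 - 17)/(26 - 23) ≡ 22/3 mod 31. 3⁻¹ ≡ 21 (mod 31) since 3·21 = 63 ≡ 1, so λ ≡ 28.
  x = λ² - 23 - 26 = 784 - 49 ≡ 22; y = λ·(23 - 22) - 17 ≡ 11. → (22, 11)
5Q: (22, 11) + (26, 8). λ = (8 - 11)/(26 - 22) ≡ 28/4 mod 31. 4⁻¹ ≡ 8 (mod 31), so λ ≡ 7.
  x = λ² - 22 - 26 = 49 - 48 ≡ 1; y = λ·(22 - 1) - 11 ≡ 12. → (1, 12)
6Q: (1, 12) + (26, 8). λ = (8 - 12)/(26 - 1) ≡ 27/25 mod 31. 25⁻¹ ≡ 5 (mod 31), so λ ≡ 11.
  x = λ² - 1 - 26 = 121 - 27 ≡ 1; y = λ·(1 - 1) - 12 ≡ 19. → (1, 19)

(1, 19)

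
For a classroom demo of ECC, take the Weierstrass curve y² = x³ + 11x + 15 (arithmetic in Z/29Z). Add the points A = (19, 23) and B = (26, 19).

(8, 8)

(19, 23) + (26, 19). λ = (19 - 23)/(26 - 19) ≡ 25/7 mod 29. 7⁻¹ ≡ 25 (mod 29) since 7·25 = 175 ≡ 1, so λ ≡ 16.
  x = λ² - 19 - 26 = 256 - 45 ≡ 8; y = λ·(19 - 8) - 23 ≡ 8. → (8, 8)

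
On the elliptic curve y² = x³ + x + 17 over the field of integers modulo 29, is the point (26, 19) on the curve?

no

y² = 19² ≡ 13; x³ + 1x + 17 = 17619 ≡ 16 (mod 29). 13 ≠ 16.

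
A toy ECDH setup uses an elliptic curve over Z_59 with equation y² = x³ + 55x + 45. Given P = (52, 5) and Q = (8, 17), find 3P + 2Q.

(30, 32)

First 3P:
Repeated addition: build up to 3P.
2P: tangent at (52, 5): λ = (3·52² + 55)/(2·5) ≡ 25/10. 10⁻¹ ≡ 6 (mod 59), so λ ≡ 25·6 ≡ 32.
  x = λ² - 52 - 52 = 1024 - 104 ≡ 35; y = λ·(52 - 35) - 5 ≡ 8. → (35, 8)
3P: (35, 8) + (52, 5). λ = (5 - 8)/(52 - 35) ≡ 56/17 mod 59. 17⁻¹ ≡ 7 (mod 59) since 17·7 = 119 ≡ 1, so λ ≡ 38.
  x = λ² - 35 - 52 = 1444 - 87 ≡ 0; y = λ·(35 - 0) - 8 ≡ 24. → (0, 24)
3P = (0, 24).
Next 2Q:
Repeated addition: build up to 2Q.
2Q: tangent at (8, 17): λ = (3·8² + 55)/(2·17) ≡ 11/34. 34⁻¹ ≡ 33 (mod 59) since 34·33 = 1122 ≡ 1, so λ ≡ 11·33 ≡ 9.
  x = λ² - 8 - 8 = 81 - 16 ≡ 6; y = λ·(8 - 6) - 17 ≡ 1. → (6, 1)
2Q = (6, 1).
Finally 3P + 2Q:
(0, 24) + (6, 1). λ = (1 - 24)/(6 - 0) ≡ 36/6 mod 59. 6⁻¹ ≡ 10 (mod 59) since 6·10 = 60 ≡ 1, so λ ≡ 6.
  x = λ² - 0 - 6 = 36 - 6 ≡ 30; y = λ·(0 - 30) - 24 ≡ 32. → (30, 32)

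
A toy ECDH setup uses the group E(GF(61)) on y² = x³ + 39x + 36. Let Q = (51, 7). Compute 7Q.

Repeated addition: build up to 7Q.
2Q: tangent at (51, 7): λ = (3·51² + 39)/(2·7) ≡ 34/14. 14⁻¹ ≡ 48 (mod 61) since 14·48 = 672 ≡ 1, so λ ≡ 34·48 ≡ 46.
  x = λ² - 51 - 51 = 2116 - 102 ≡ 1; y = λ·(51 - 1) - 7 ≡ 36. → (1, 36)
3Q: (1, 36) + (51, 7). λ = (7 - 36)/(51 - 1) ≡ 32/50 mod 61. 50⁻¹ ≡ 11 (mod 61), so λ ≡ 47.
  x = λ² - 1 - 51 = 2209 - 52 ≡ 22; y = λ·(1 - 22) - 36 ≡ 14. → (22, 14)
4Q: (22, 14) + (51, 7). λ = (7 - 14)/(51 - 22) ≡ 54/29 mod 61. 29⁻¹ ≡ 40 (mod 61), so λ ≡ 25.
  x = λ² - 22 - 51 = 625 - 73 ≡ 3; y = λ·(22 - 3) - 14 ≡ 34. → (3, 34)
5Q: (3, 34) + (51, 7). λ = (7 - 34)/(51 - 3) ≡ 34/48 mod 61. 48⁻¹ ≡ 14 (mod 61) since 48·14 = 672 ≡ 1, so λ ≡ 49.
  x = λ² - 3 - 51 = 2401 - 54 ≡ 29; y = λ·(3 - 29) - 34 ≡ 34. → (29, 34)
6Q: (29, 34) + (51, 7). λ = (7 - 34)/(51 - 29) ≡ 34/22 mod 61. 22⁻¹ ≡ 25 (mod 61), so λ ≡ 57.
  x = λ² - 29 - 51 = 3249 - 80 ≡ 58; y = λ·(29 - 58) - 34 ≡ 21. → (58, 21)
7Q: (58, 21) + (51, 7). λ = (7 - 21)/(51 - 58) ≡ 47/54 mod 61. 54⁻¹ ≡ 26 (mod 61) since 54·26 = 1404 ≡ 1, so λ ≡ 2.
  x = λ² - 58 - 51 = 4 - 109 ≡ 17; y = λ·(58 - 17) - 21 ≡ 0. → (17, 0)

(17, 0)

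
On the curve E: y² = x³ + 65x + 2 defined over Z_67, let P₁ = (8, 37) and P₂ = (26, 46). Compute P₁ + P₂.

(8, 37) + (26, 46). λ = (46 - 37)/(26 - 8) ≡ 9/18 mod 67. 18⁻¹ ≡ 41 (mod 67) since 18·41 = 738 ≡ 1, so λ ≡ 34.
  x = λ² - 8 - 26 = 1156 - 34 ≡ 50; y = λ·(8 - 50) - 37 ≡ 9. → (50, 9)

(50, 9)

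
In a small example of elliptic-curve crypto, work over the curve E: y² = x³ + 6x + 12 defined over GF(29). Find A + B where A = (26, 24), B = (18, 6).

(10, 12)

(26, 24) + (18, 6). λ = (6 - 24)/(18 - 26) ≡ 11/21 mod 29. 21⁻¹ ≡ 18 (mod 29), so λ ≡ 24.
  x = λ² - 26 - 18 = 576 - 44 ≡ 10; y = λ·(26 - 10) - 24 ≡ 12. → (10, 12)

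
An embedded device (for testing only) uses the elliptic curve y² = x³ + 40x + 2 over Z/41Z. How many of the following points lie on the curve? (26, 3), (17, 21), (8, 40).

0

(26, 3): 3² ≡ 9, rhs ≡ 4 → off.
(17, 21): 21² ≡ 31, rhs ≡ 19 → off.
(8, 40): 40² ≡ 1, rhs ≡ 14 → off.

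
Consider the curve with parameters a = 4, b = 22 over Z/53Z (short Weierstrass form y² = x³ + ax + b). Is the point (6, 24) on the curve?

y² = 24² ≡ 46; x³ + 4x + 22 = 262 ≡ 50 (mod 53). 46 ≠ 50.

no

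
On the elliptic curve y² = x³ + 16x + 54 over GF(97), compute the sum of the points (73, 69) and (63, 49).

(73, 69) + (63, 49). λ = (49 - 69)/(63 - 73) ≡ 77/87 mod 97. 87⁻¹ ≡ 29 (mod 97), so λ ≡ 2.
  x = λ² - 73 - 63 = 4 - 136 ≡ 62; y = λ·(73 - 62) - 69 ≡ 50. → (62, 50)

(62, 50)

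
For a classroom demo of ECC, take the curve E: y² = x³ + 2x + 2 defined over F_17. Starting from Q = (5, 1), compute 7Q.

(0, 6)

Double-and-add on 7 = (111)₂. Start with Q = (5, 1) for the leading 1-bit.
double: tangent at (5, 1): λ = (3·5² + 2)/(2·1) ≡ 9/2. 2⁻¹ ≡ 9 (mod 17) since 2·9 = 18 ≡ 1, so λ ≡ 9·9 ≡ 13.
  x = λ² - 5 - 5 = 169 - 10 ≡ 6; y = λ·(5 - 6) - 1 ≡ 3. → (6, 3)
add Q: (6, 3) + (5, 1). λ = (1 - 3)/(5 - 6) ≡ 15/16 mod 17. 16⁻¹ ≡ 16 (mod 17) since 16·16 = 256 ≡ 1, so λ ≡ 2.
  x = λ² - 6 - 5 = 4 - 11 ≡ 10; y = λ·(6 - 10) - 3 ≡ 6. → (10, 6)
double: tangent at (10, 6): λ = (3·10² + 2)/(2·6) ≡ 13/12. 12⁻¹ ≡ 10 (mod 17) since 12·10 = 120 ≡ 1, so λ ≡ 13·10 ≡ 11.
  x = λ² - 10 - 10 = 121 - 20 ≡ 16; y = λ·(10 - 16) - 6 ≡ 13. → (16, 13)
add Q: (16, 13) + (5, 1). λ = (1 - 13)/(5 - 16) ≡ 5/6 mod 17. 6⁻¹ ≡ 3 (mod 17) since 6·3 = 18 ≡ 1, so λ ≡ 15.
  x = λ² - 16 - 5 = 225 - 21 ≡ 0; y = λ·(16 - 0) - 13 ≡ 6. → (0, 6)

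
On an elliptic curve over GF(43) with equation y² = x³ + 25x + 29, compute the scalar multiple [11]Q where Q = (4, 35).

Double-and-add on 11 = (1011)₂. Start with Q = (4, 35) for the leading 1-bit.
double: tangent at (4, 35): λ = (3·4² + 25)/(2·35) ≡ 30/27. 27⁻¹ ≡ 8 (mod 43), so λ ≡ 30·8 ≡ 25.
  x = λ² - 4 - 4 = 625 - 8 ≡ 15; y = λ·(4 - 15) - 35 ≡ 34. → (15, 34)
double: tangent at (15, 34): λ = (3·15² + 25)/(2·34) ≡ 12/25. 25⁻¹ ≡ 31 (mod 43) since 25·31 = 775 ≡ 1, so λ ≡ 12·31 ≡ 28.
  x = λ² - 15 - 15 = 784 - 30 ≡ 23; y = λ·(15 - 23) - 34 ≡ 0. → (23, 0)
add Q: (23, 0) + (4, 35). λ = (35 - 0)/(4 - 23) ≡ 35/24 mod 43. 24⁻¹ ≡ 9 (mod 43), so λ ≡ 14.
  x = λ² - 23 - 4 = 196 - 27 ≡ 40; y = λ·(23 - 40) - 0 ≡ 20. → (40, 20)
double: tangent at (40, 20): λ = (3·40² + 25)/(2·20) ≡ 9/40. 40⁻¹ ≡ 14 (mod 43), so λ ≡ 9·14 ≡ 40.
  x = λ² - 40 - 40 = 1600 - 80 ≡ 15; y = λ·(40 - 15) - 20 ≡ 34. → (15, 34)
add Q: (15, 34) + (4, 35). λ = (35 - 34)/(4 - 15) ≡ 1/32 mod 43. 32⁻¹ ≡ 39 (mod 43) since 32·39 = 1248 ≡ 1, so λ ≡ 39.
  x = λ² - 15 - 4 = 1521 - 19 ≡ 40; y = λ·(15 - 40) - 34 ≡ 23. → (40, 23)

(40, 23)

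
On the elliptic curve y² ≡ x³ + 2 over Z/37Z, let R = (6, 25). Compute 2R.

tangent at (6, 25): λ = (3·6² + 0)/(2·25) ≡ 34/13. 13⁻¹ ≡ 20 (mod 37) since 13·20 = 260 ≡ 1, so λ ≡ 34·20 ≡ 14.
  x = λ² - 6 - 6 = 196 - 12 ≡ 36; y = λ·(6 - 36) - 25 ≡ 36. → (36, 36)

(36, 36)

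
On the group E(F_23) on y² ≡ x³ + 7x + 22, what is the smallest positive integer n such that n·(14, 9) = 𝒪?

8

2P: tangent at (14, 9): λ = (3·14² + 7)/(2·9) ≡ 20/18. 18⁻¹ ≡ 9 (mod 23) since 18·9 = 162 ≡ 1, so λ ≡ 20·9 ≡ 19.
  x = λ² - 14 - 14 = 361 - 28 ≡ 11; y = λ·(14 - 11) - 9 ≡ 2. → (11, 2)
3P: (11, 2) + (14, 9). λ = (9 - 2)/(14 - 11) ≡ 7/3 mod 23. 3⁻¹ ≡ 8 (mod 23), so λ ≡ 10.
  x = λ² - 11 - 14 = 100 - 25 ≡ 6; y = λ·(11 - 6) - 2 ≡ 2. → (6, 2)
4P: (6, 2) + (14, 9). λ = (9 - 2)/(14 - 6) ≡ 7/8 mod 23. 8⁻¹ ≡ 3 (mod 23), so λ ≡ 21.
  x = λ² - 6 - 14 = 441 - 20 ≡ 7; y = λ·(6 - 7) - 2 ≡ 0. → (7, 0)
5P: (7, 0) + (14, 9). λ = (9 - 0)/(14 - 7) ≡ 9/7 mod 23. 7⁻¹ ≡ 10 (mod 23) since 7·10 = 70 ≡ 1, so λ ≡ 21.
  x = λ² - 7 - 14 = 441 - 21 ≡ 6; y = λ·(7 - 6) - 0 ≡ 21. → (6, 21)
6P: (6, 21) + (14, 9). λ = (9 - 21)/(14 - 6) ≡ 11/8 mod 23. 8⁻¹ ≡ 3 (mod 23) since 8·3 = 24 ≡ 1, so λ ≡ 10.
  x = λ² - 6 - 14 = 100 - 20 ≡ 11; y = λ·(6 - 11) - 21 ≡ 21. → (11, 21)
7P: (11, 21) + (14, 9). λ = (9 - 21)/(14 - 11) ≡ 11/3 mod 23. 3⁻¹ ≡ 8 (mod 23) since 3·8 = 24 ≡ 1, so λ ≡ 19.
  x = λ² - 11 - 14 = 361 - 25 ≡ 14; y = λ·(11 - 14) - 21 ≡ 14. → (14, 14)
8P: (14, 14) + (14, 9): same x and y₁ ≡ -y₂, so the sum is 𝒪.
8P = 𝒪, so the order is 8.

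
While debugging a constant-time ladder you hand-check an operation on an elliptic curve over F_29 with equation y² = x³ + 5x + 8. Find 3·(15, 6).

(4, 11)

Write G = (15, 6).
Repeated addition: build up to 3G.
2G: tangent at (15, 6): λ = (3·15² + 5)/(2·6) ≡ 13/12. 12⁻¹ ≡ 17 (mod 29) since 12·17 = 204 ≡ 1, so λ ≡ 13·17 ≡ 18.
  x = λ² - 15 - 15 = 324 - 30 ≡ 4; y = λ·(15 - 4) - 6 ≡ 18. → (4, 18)
3G: (4, 18) + (15, 6). λ = (6 - 18)/(15 - 4) ≡ 17/11 mod 29. 11⁻¹ ≡ 8 (mod 29), so λ ≡ 20.
  x = λ² - 4 - 15 = 400 - 19 ≡ 4; y = λ·(4 - 4) - 18 ≡ 11. → (4, 11)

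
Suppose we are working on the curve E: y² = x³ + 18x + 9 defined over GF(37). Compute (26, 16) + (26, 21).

The two points share x = 26 and their y-coordinates satisfy 16 + 21 ≡ 0 (mod 37), so they are inverses. Their sum is ∞.

O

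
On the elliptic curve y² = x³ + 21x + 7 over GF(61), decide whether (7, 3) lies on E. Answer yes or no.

y² = 3² ≡ 9; x³ + 21x + 7 = 497 ≡ 9 (mod 61). 9 = 9.

yes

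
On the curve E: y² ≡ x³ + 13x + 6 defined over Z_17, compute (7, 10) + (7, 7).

O

The two points share x = 7 and their y-coordinates satisfy 10 + 7 ≡ 0 (mod 17), so they are inverses. Their sum is O.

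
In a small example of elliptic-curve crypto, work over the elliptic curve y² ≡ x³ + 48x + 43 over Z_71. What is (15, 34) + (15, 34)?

(44, 68)

tangent at (15, 34): λ = (3·15² + 48)/(2·34) ≡ 13/68. 68⁻¹ ≡ 47 (mod 71) since 68·47 = 3196 ≡ 1, so λ ≡ 13·47 ≡ 43.
  x = λ² - 15 - 15 = 1849 - 30 ≡ 44; y = λ·(15 - 44) - 34 ≡ 68. → (44, 68)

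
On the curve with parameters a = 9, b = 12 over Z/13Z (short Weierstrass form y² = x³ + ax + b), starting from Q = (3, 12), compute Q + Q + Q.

(0, 5)

Repeated addition: build up to 3Q.
2Q: tangent at (3, 12): λ = (3·3² + 9)/(2·12) ≡ 10/11. 11⁻¹ ≡ 6 (mod 13), so λ ≡ 10·6 ≡ 8.
  x = λ² - 3 - 3 = 64 - 6 ≡ 6; y = λ·(3 - 6) - 12 ≡ 3. → (6, 3)
3Q: (6, 3) + (3, 12). λ = (12 - 3)/(3 - 6) ≡ 9/10 mod 13. 10⁻¹ ≡ 4 (mod 13), so λ ≡ 10.
  x = λ² - 6 - 3 = 100 - 9 ≡ 0; y = λ·(6 - 0) - 3 ≡ 5. → (0, 5)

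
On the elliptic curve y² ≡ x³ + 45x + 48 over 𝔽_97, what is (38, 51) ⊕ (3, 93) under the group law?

(38, 51) + (3, 93). λ = (93 - 51)/(3 - 38) ≡ 42/62 mod 97. 62⁻¹ ≡ 36 (mod 97), so λ ≡ 57.
  x = λ² - 38 - 3 = 3249 - 41 ≡ 7; y = λ·(38 - 7) - 51 ≡ 67. → (7, 67)

(7, 67)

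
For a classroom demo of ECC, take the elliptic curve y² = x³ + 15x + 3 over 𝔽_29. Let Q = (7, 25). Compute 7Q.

Double-and-add on 7 = (111)₂. Start with Q = (7, 25) for the leading 1-bit.
double: tangent at (7, 25): λ = (3·7² + 15)/(2·25) ≡ 17/21. 21⁻¹ ≡ 18 (mod 29), so λ ≡ 17·18 ≡ 16.
  x = λ² - 7 - 7 = 256 - 14 ≡ 10; y = λ·(7 - 10) - 25 ≡ 14. → (10, 14)
add Q: (10, 14) + (7, 25). λ = (25 - 14)/(7 - 10) ≡ 11/26 mod 29. 26⁻¹ ≡ 19 (mod 29), so λ ≡ 6.
  x = λ² - 10 - 7 = 36 - 17 ≡ 19; y = λ·(10 - 19) - 14 ≡ 19. → (19, 19)
double: tangent at (19, 19): λ = (3·19² + 15)/(2·19) ≡ 25/9. 9⁻¹ ≡ 13 (mod 29), so λ ≡ 25·13 ≡ 6.
  x = λ² - 19 - 19 = 36 - 38 ≡ 27; y = λ·(19 - 27) - 19 ≡ 20. → (27, 20)
add Q: (27, 20) + (7, 25). λ = (25 - 20)/(7 - 27) ≡ 5/9 mod 29. 9⁻¹ ≡ 13 (mod 29), so λ ≡ 7.
  x = λ² - 27 - 7 = 49 - 34 ≡ 15; y = λ·(27 - 15) - 20 ≡ 6. → (15, 6)

(15, 6)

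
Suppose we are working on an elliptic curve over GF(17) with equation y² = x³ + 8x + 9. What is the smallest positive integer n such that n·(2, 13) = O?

12

2P: tangent at (2, 13): λ = (3·2² + 8)/(2·13) ≡ 3/9. 9⁻¹ ≡ 2 (mod 17) since 9·2 = 18 ≡ 1, so λ ≡ 3·2 ≡ 6.
  x = λ² - 2 - 2 = 36 - 4 ≡ 15; y = λ·(2 - 15) - 13 ≡ 11. → (15, 11)
3P: (15, 11) + (2, 13). λ = (13 - 11)/(2 - 15) ≡ 2/4 mod 17. 4⁻¹ ≡ 13 (mod 17), so λ ≡ 9.
  x = λ² - 15 - 2 = 81 - 17 ≡ 13; y = λ·(15 - 13) - 11 ≡ 7. → (13, 7)
4P: (13, 7) + (2, 13). λ = (13 - 7)/(2 - 13) ≡ 6/6 mod 17. 6⁻¹ ≡ 3 (mod 17) since 6·3 = 18 ≡ 1, so λ ≡ 1.
  x = λ² - 13 - 2 = 1 - 15 ≡ 3; y = λ·(13 - 3) - 7 ≡ 3. → (3, 3)
5P: (3, 3) + (2, 13). λ = (13 - 3)/(2 - 3) ≡ 10/16 mod 17. 16⁻¹ ≡ 16 (mod 17), so λ ≡ 7.
  x = λ² - 3 - 2 = 49 - 5 ≡ 10; y = λ·(3 - 10) - 3 ≡ 16. → (10, 16)
6P: (10, 16) + (2, 13). λ = (13 - 16)/(2 - 10) ≡ 14/9 mod 17. 9⁻¹ ≡ 2 (mod 17), so λ ≡ 11.
  x = λ² - 10 - 2 = 121 - 12 ≡ 7; y = λ·(10 - 7) - 16 ≡ 0. → (7, 0)
7P: (7, 0) + (2, 13). λ = (13 - 0)/(2 - 7) ≡ 13/12 mod 17. 12⁻¹ ≡ 10 (mod 17), so λ ≡ 11.
  x = λ² - 7 - 2 = 121 - 9 ≡ 10; y = λ·(7 - 10) - 0 ≡ 1. → (10, 1)
8P: (10, 1) + (2, 13). λ = (13 - 1)/(2 - 10) ≡ 12/9 mod 17. 9⁻¹ ≡ 2 (mod 17), so λ ≡ 7.
  x = λ² - 10 - 2 = 49 - 12 ≡ 3; y = λ·(10 - 3) - 1 ≡ 14. → (3, 14)
9P: (3, 14) + (2, 13). λ = (13 - 14)/(2 - 3) ≡ 16/16 mod 17. 16⁻¹ ≡ 16 (mod 17), so λ ≡ 1.
  x = λ² - 3 - 2 = 1 - 5 ≡ 13; y = λ·(3 - 13) - 14 ≡ 10. → (13, 10)
10P: (13, 10) + (2, 13). λ = (13 - 10)/(2 - 13) ≡ 3/6 mod 17. 6⁻¹ ≡ 3 (mod 17), so λ ≡ 9.
  x = λ² - 13 - 2 = 81 - 15 ≡ 15; y = λ·(13 - 15) - 10 ≡ 6. → (15, 6)
11P: (15, 6) + (2, 13). λ = (13 - 6)/(2 - 15) ≡ 7/4 mod 17. 4⁻¹ ≡ 13 (mod 17) since 4·13 = 52 ≡ 1, so λ ≡ 6.
  x = λ² - 15 - 2 = 36 - 17 ≡ 2; y = λ·(15 - 2) - 6 ≡ 4. → (2, 4)
12P: (2, 4) + (2, 13): same x and y₁ ≡ -y₂, so the sum is O.
12P = O, so the order is 12.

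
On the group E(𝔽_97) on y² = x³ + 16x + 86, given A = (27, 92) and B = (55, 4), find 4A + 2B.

(52, 10)

First 4A:
Double-and-add on 4 = (100)₂. Start with A = (27, 92) for the leading 1-bit.
double: tangent at (27, 92): λ = (3·27² + 16)/(2·92) ≡ 69/87. 87⁻¹ ≡ 29 (mod 97) since 87·29 = 2523 ≡ 1, so λ ≡ 69·29 ≡ 61.
  x = λ² - 27 - 27 = 3721 - 54 ≡ 78; y = λ·(27 - 78) - 92 ≡ 95. → (78, 95)
double: tangent at (78, 95): λ = (3·78² + 16)/(2·95) ≡ 32/93. 93⁻¹ ≡ 24 (mod 97), so λ ≡ 32·24 ≡ 89.
  x = λ² - 78 - 78 = 7921 - 156 ≡ 5; y = λ·(78 - 5) - 95 ≡ 0. → (5, 0)
4A = (5, 0).
Next 2B:
Repeated addition: build up to 2B.
2B: tangent at (55, 4): λ = (3·55² + 16)/(2·4) ≡ 70/8. 8⁻¹ ≡ 85 (mod 97) since 8·85 = 680 ≡ 1, so λ ≡ 70·85 ≡ 33.
  x = λ² - 55 - 55 = 1089 - 110 ≡ 9; y = λ·(55 - 9) - 4 ≡ 59. → (9, 59)
2B = (9, 59).
Finally 4A + 2B:
(5, 0) + (9, 59). λ = (59 - 0)/(9 - 5) ≡ 59/4 mod 97. 4⁻¹ ≡ 73 (mod 97), so λ ≡ 39.
  x = λ² - 5 - 9 = 1521 - 14 ≡ 52; y = λ·(5 - 52) - 0 ≡ 10. → (52, 10)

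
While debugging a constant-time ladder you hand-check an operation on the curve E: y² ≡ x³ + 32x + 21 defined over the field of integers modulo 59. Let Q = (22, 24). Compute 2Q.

(42, 46)

tangent at (22, 24): λ = (3·22² + 32)/(2·24) ≡ 9/48. 48⁻¹ ≡ 16 (mod 59), so λ ≡ 9·16 ≡ 26.
  x = λ² - 22 - 22 = 676 - 44 ≡ 42; y = λ·(22 - 42) - 24 ≡ 46. → (42, 46)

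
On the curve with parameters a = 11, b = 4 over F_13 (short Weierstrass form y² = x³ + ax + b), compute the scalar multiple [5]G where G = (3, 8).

(3, 5)

Repeated addition: build up to 5G.
2G: tangent at (3, 8): λ = (3·3² + 11)/(2·8) ≡ 12/3. 3⁻¹ ≡ 9 (mod 13) since 3·9 = 27 ≡ 1, so λ ≡ 12·9 ≡ 4.
  x = λ² - 3 - 3 = 16 - 6 ≡ 10; y = λ·(3 - 10) - 8 ≡ 3. → (10, 3)
3G: (10, 3) + (3, 8). λ = (8 - 3)/(3 - 10) ≡ 5/6 mod 13. 6⁻¹ ≡ 11 (mod 13), so λ ≡ 3.
  x = λ² - 10 - 3 = 9 - 13 ≡ 9; y = λ·(10 - 9) - 3 ≡ 0. → (9, 0)
4G: (9, 0) + (3, 8). λ = (8 - 0)/(3 - 9) ≡ 8/7 mod 13. 7⁻¹ ≡ 2 (mod 13), so λ ≡ 3.
  x = λ² - 9 - 3 = 9 - 12 ≡ 10; y = λ·(9 - 10) - 0 ≡ 10. → (10, 10)
5G: (10, 10) + (3, 8). λ = (8 - 10)/(3 - 10) ≡ 11/6 mod 13. 6⁻¹ ≡ 11 (mod 13) since 6·11 = 66 ≡ 1, so λ ≡ 4.
  x = λ² - 10 - 3 = 16 - 13 ≡ 3; y = λ·(10 - 3) - 10 ≡ 5. → (3, 5)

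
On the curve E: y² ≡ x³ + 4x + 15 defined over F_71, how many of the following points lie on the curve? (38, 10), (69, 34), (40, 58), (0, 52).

0

(38, 10): 10² ≡ 29, rhs ≡ 14 → off.
(69, 34): 34² ≡ 20, rhs ≡ 70 → off.
(40, 58): 58² ≡ 27, rhs ≡ 62 → off.
(0, 52): 52² ≡ 6, rhs ≡ 15 → off.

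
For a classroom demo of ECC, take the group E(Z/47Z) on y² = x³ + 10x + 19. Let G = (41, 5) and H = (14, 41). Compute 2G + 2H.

(44, 3)

First 2G:
Repeated addition: build up to 2G.
2G: tangent at (41, 5): λ = (3·41² + 10)/(2·5) ≡ 24/10. 10⁻¹ ≡ 33 (mod 47) since 10·33 = 330 ≡ 1, so λ ≡ 24·33 ≡ 40.
  x = λ² - 41 - 41 = 1600 - 82 ≡ 14; y = λ·(41 - 14) - 5 ≡ 41. → (14, 41)
2G = (14, 41).
Next 2H:
Repeated addition: build up to 2H.
2H: tangent at (14, 41): λ = (3·14² + 10)/(2·41) ≡ 34/35. 35⁻¹ ≡ 43 (mod 47) since 35·43 = 1505 ≡ 1, so λ ≡ 34·43 ≡ 5.
  x = λ² - 14 - 14 = 25 - 28 ≡ 44; y = λ·(14 - 44) - 41 ≡ 44. → (44, 44)
2H = (44, 44).
Finally 2G + 2H:
(14, 41) + (44, 44). λ = (44 - 41)/(44 - 14) ≡ 3/30 mod 47. 30⁻¹ ≡ 11 (mod 47), so λ ≡ 33.
  x = λ² - 14 - 44 = 1089 - 58 ≡ 44; y = λ·(14 - 44) - 41 ≡ 3. → (44, 3)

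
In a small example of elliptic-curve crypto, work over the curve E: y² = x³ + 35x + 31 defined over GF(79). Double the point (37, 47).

(14, 42)

tangent at (37, 47): λ = (3·37² + 35)/(2·47) ≡ 34/15. 15⁻¹ ≡ 58 (mod 79) since 15·58 = 870 ≡ 1, so λ ≡ 34·58 ≡ 76.
  x = λ² - 37 - 37 = 5776 - 74 ≡ 14; y = λ·(37 - 14) - 47 ≡ 42. → (14, 42)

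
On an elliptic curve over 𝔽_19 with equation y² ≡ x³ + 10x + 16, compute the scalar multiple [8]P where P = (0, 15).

(15, 11)

Repeated addition: build up to 8P.
2P: tangent at (0, 15): λ = (3·0² + 10)/(2·15) ≡ 10/11. 11⁻¹ ≡ 7 (mod 19), so λ ≡ 10·7 ≡ 13.
  x = λ² - 0 - 0 = 169 - 0 ≡ 17; y = λ·(0 - 17) - 15 ≡ 11. → (17, 11)
3P: (17, 11) + (0, 15). λ = (15 - 11)/(0 - 17) ≡ 4/2 mod 19. 2⁻¹ ≡ 10 (mod 19), so λ ≡ 2.
  x = λ² - 17 - 0 = 4 - 17 ≡ 6; y = λ·(17 - 6) - 11 ≡ 11. → (6, 11)
4P: (6, 11) + (0, 15). λ = (15 - 11)/(0 - 6) ≡ 4/13 mod 19. 13⁻¹ ≡ 3 (mod 19), so λ ≡ 12.
  x = λ² - 6 - 0 = 144 - 6 ≡ 5; y = λ·(6 - 5) - 11 ≡ 1. → (5, 1)
5P: (5, 1) + (0, 15). λ = (15 - 1)/(0 - 5) ≡ 14/14 mod 19. 14⁻¹ ≡ 15 (mod 19) since 14·15 = 210 ≡ 1, so λ ≡ 1.
  x = λ² - 5 - 0 = 1 - 5 ≡ 15; y = λ·(5 - 15) - 1 ≡ 8. → (15, 8)
6P: (15, 8) + (0, 15). λ = (15 - 8)/(0 - 15) ≡ 7/4 mod 19. 4⁻¹ ≡ 5 (mod 19) since 4·5 = 20 ≡ 1, so λ ≡ 16.
  x = λ² - 15 - 0 = 256 - 15 ≡ 13; y = λ·(15 - 13) - 8 ≡ 5. → (13, 5)
7P: (13, 5) + (0, 15). λ = (15 - 5)/(0 - 13) ≡ 10/6 mod 19. 6⁻¹ ≡ 16 (mod 19) since 6·16 = 96 ≡ 1, so λ ≡ 8.
  x = λ² - 13 - 0 = 64 - 13 ≡ 13; y = λ·(13 - 13) - 5 ≡ 14. → (13, 14)
8P: (13, 14) + (0, 15). λ = (15 - 14)/(0 - 13) ≡ 1/6 mod 19. 6⁻¹ ≡ 16 (mod 19), so λ ≡ 16.
  x = λ² - 13 - 0 = 256 - 13 ≡ 15; y = λ·(13 - 15) - 14 ≡ 11. → (15, 11)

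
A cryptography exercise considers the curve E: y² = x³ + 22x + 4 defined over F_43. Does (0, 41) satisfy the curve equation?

yes

y² = 41² ≡ 4; x³ + 22x + 4 = 4 ≡ 4 (mod 43). 4 = 4.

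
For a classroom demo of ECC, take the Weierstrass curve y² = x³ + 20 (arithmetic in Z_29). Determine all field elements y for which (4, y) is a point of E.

x³ + 0x + 20 = 84 ≡ 26 (mod 29).
26 is a non-residue mod 29; no y exists.

none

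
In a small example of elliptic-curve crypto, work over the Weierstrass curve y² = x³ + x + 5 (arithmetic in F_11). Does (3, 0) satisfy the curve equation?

no

y² = 0² ≡ 0; x³ + 1x + 5 = 35 ≡ 2 (mod 11). 0 ≠ 2.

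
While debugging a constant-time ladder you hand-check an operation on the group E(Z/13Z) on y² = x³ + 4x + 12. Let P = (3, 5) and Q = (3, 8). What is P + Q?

The two points share x = 3 and their y-coordinates satisfy 5 + 8 ≡ 0 (mod 13), so they are inverses. Their sum is 𝒪.

O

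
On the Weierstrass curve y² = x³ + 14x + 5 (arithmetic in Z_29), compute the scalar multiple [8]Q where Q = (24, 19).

Double-and-add on 8 = (1000)₂. Start with Q = (24, 19) for the leading 1-bit.
double: tangent at (24, 19): λ = (3·24² + 14)/(2·19) ≡ 2/9. 9⁻¹ ≡ 13 (mod 29) since 9·13 = 117 ≡ 1, so λ ≡ 2·13 ≡ 26.
  x = λ² - 24 - 24 = 676 - 48 ≡ 19; y = λ·(24 - 19) - 19 ≡ 24. → (19, 24)
double: tangent at (19, 24): λ = (3·19² + 14)/(2·24) ≡ 24/19. 19⁻¹ ≡ 26 (mod 29), so λ ≡ 24·26 ≡ 15.
  x = λ² - 19 - 19 = 225 - 38 ≡ 13; y = λ·(19 - 13) - 24 ≡ 8. → (13, 8)
double: tangent at (13, 8): λ = (3·13² + 14)/(2·8) ≡ 28/16. 16⁻¹ ≡ 20 (mod 29) since 16·20 = 320 ≡ 1, so λ ≡ 28·20 ≡ 9.
  x = λ² - 13 - 13 = 81 - 26 ≡ 26; y = λ·(13 - 26) - 8 ≡ 20. → (26, 20)

(26, 20)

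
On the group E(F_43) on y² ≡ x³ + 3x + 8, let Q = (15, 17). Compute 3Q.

Repeated addition: build up to 3Q.
2Q: tangent at (15, 17): λ = (3·15² + 3)/(2·17) ≡ 33/34. 34⁻¹ ≡ 19 (mod 43) since 34·19 = 646 ≡ 1, so λ ≡ 33·19 ≡ 25.
  x = λ² - 15 - 15 = 625 - 30 ≡ 36; y = λ·(15 - 36) - 17 ≡ 17. → (36, 17)
3Q: (36, 17) + (15, 17). λ = (17 - 17)/(15 - 36) ≡ 0/22 mod 43. 22⁻¹ ≡ 2 (mod 43), so λ ≡ 0.
  x = λ² - 36 - 15 = 0 - 51 ≡ 35; y = λ·(36 - 35) - 17 ≡ 26. → (35, 26)

(35, 26)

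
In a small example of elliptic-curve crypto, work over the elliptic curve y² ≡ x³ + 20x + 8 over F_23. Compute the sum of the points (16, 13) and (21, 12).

(21, 11)

(16, 13) + (21, 12). λ = (12 - 13)/(21 - 16) ≡ 22/5 mod 23. 5⁻¹ ≡ 14 (mod 23) since 5·14 = 70 ≡ 1, so λ ≡ 9.
  x = λ² - 16 - 21 = 81 - 37 ≡ 21; y = λ·(16 - 21) - 13 ≡ 11. → (21, 11)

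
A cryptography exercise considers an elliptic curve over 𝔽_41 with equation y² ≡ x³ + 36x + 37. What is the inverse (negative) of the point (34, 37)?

(34, 4)

-(34, 37) = (34, -37 mod 41) = (34, 4).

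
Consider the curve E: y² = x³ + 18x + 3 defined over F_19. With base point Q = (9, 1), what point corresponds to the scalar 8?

Repeated addition: build up to 8Q.
2Q: tangent at (9, 1): λ = (3·9² + 18)/(2·1) ≡ 14/2. 2⁻¹ ≡ 10 (mod 19) since 2·10 = 20 ≡ 1, so λ ≡ 14·10 ≡ 7.
  x = λ² - 9 - 9 = 49 - 18 ≡ 12; y = λ·(9 - 12) - 1 ≡ 16. → (12, 16)
3Q: (12, 16) + (9, 1). λ = (1 - 16)/(9 - 12) ≡ 4/16 mod 19. 16⁻¹ ≡ 6 (mod 19) since 16·6 = 96 ≡ 1, so λ ≡ 5.
  x = λ² - 12 - 9 = 25 - 21 ≡ 4; y = λ·(12 - 4) - 16 ≡ 5. → (4, 5)
4Q: (4, 5) + (9, 1). λ = (1 - 5)/(9 - 4) ≡ 15/5 mod 19. 5⁻¹ ≡ 4 (mod 19), so λ ≡ 3.
  x = λ² - 4 - 9 = 9 - 13 ≡ 15; y = λ·(4 - 15) - 5 ≡ 0. → (15, 0)
5Q: (15, 0) + (9, 1). λ = (1 - 0)/(9 - 15) ≡ 1/13 mod 19. 13⁻¹ ≡ 3 (mod 19), so λ ≡ 3.
  x = λ² - 15 - 9 = 9 - 24 ≡ 4; y = λ·(15 - 4) - 0 ≡ 14. → (4, 14)
6Q: (4, 14) + (9, 1). λ = (1 - 14)/(9 - 4) ≡ 6/5 mod 19. 5⁻¹ ≡ 4 (mod 19) since 5·4 = 20 ≡ 1, so λ ≡ 5.
  x = λ² - 4 - 9 = 25 - 13 ≡ 12; y = λ·(4 - 12) - 14 ≡ 3. → (12, 3)
7Q: (12, 3) + (9, 1). λ = (1 - 3)/(9 - 12) ≡ 17/16 mod 19. 16⁻¹ ≡ 6 (mod 19), so λ ≡ 7.
  x = λ² - 12 - 9 = 49 - 21 ≡ 9; y = λ·(12 - 9) - 3 ≡ 18. → (9, 18)
8Q: (9, 18) + (9, 1): same x and y₁ ≡ -y₂, so the sum is O.

O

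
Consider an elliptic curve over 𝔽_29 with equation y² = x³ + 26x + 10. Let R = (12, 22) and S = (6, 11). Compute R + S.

(20, 2)

(12, 22) + (6, 11). λ = (11 - 22)/(6 - 12) ≡ 18/23 mod 29. 23⁻¹ ≡ 24 (mod 29) since 23·24 = 552 ≡ 1, so λ ≡ 26.
  x = λ² - 12 - 6 = 676 - 18 ≡ 20; y = λ·(12 - 20) - 22 ≡ 2. → (20, 2)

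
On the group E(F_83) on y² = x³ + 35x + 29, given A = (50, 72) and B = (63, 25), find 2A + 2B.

(13, 5)

First 2A:
Repeated addition: build up to 2A.
2A: tangent at (50, 72): λ = (3·50² + 35)/(2·72) ≡ 65/61. 61⁻¹ ≡ 49 (mod 83), so λ ≡ 65·49 ≡ 31.
  x = λ² - 50 - 50 = 961 - 100 ≡ 31; y = λ·(50 - 31) - 72 ≡ 19. → (31, 19)
2A = (31, 19).
Next 2B:
Repeated addition: build up to 2B.
2B: tangent at (63, 25): λ = (3·63² + 35)/(2·25) ≡ 73/50. 50⁻¹ ≡ 5 (mod 83) since 50·5 = 250 ≡ 1, so λ ≡ 73·5 ≡ 33.
  x = λ² - 63 - 63 = 1089 - 126 ≡ 50; y = λ·(63 - 50) - 25 ≡ 72. → (50, 72)
2B = (50, 72).
Finally 2A + 2B:
(31, 19) + (50, 72). λ = (72 - 19)/(50 - 31) ≡ 53/19 mod 83. 19⁻¹ ≡ 35 (mod 83), so λ ≡ 29.
  x = λ² - 31 - 50 = 841 - 81 ≡ 13; y = λ·(31 - 13) - 19 ≡ 5. → (13, 5)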